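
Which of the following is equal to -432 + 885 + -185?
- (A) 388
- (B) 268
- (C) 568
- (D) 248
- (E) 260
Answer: B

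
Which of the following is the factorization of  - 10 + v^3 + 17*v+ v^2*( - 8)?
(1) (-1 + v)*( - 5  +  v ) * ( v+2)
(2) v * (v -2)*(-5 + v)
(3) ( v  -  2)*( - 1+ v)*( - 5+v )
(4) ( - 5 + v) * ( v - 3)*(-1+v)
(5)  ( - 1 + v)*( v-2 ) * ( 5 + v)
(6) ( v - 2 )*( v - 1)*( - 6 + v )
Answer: 3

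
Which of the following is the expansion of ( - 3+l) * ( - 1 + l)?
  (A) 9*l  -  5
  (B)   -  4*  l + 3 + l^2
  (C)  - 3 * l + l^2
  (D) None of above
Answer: B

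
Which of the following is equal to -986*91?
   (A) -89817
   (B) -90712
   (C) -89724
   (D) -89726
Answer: D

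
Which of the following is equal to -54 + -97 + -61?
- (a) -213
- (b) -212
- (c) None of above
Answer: b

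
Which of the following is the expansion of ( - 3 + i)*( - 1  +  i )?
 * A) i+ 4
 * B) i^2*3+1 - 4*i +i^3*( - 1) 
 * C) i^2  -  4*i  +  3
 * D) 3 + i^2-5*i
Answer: C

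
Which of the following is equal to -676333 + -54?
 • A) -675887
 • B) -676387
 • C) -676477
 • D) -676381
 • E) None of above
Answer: B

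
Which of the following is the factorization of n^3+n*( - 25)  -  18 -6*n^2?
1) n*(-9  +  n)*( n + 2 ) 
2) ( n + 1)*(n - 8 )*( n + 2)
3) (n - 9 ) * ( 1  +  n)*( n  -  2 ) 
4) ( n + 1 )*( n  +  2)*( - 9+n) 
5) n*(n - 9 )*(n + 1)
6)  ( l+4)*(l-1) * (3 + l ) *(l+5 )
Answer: 4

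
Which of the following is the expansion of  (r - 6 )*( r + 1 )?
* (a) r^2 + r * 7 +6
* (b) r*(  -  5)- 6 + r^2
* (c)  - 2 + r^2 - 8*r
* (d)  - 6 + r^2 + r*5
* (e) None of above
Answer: b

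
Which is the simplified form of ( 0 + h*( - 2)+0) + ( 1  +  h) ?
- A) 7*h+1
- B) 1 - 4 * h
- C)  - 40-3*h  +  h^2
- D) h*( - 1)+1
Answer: D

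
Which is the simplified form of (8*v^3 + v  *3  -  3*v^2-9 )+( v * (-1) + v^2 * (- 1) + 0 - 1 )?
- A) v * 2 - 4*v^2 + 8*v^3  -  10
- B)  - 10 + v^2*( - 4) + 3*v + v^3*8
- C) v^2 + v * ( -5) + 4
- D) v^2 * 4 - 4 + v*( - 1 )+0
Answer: A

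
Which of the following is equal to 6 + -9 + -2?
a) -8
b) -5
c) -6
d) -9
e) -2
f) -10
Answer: b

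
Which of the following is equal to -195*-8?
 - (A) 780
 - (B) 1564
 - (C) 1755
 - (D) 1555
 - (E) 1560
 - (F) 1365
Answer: E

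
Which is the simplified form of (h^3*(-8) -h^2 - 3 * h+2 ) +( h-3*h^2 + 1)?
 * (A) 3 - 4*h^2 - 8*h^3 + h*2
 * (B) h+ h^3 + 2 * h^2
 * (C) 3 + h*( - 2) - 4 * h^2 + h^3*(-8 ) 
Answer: C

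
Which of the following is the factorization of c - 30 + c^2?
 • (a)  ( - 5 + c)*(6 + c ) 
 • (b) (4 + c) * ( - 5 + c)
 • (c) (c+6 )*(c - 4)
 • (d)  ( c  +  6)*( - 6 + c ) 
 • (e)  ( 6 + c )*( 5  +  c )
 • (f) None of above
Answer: a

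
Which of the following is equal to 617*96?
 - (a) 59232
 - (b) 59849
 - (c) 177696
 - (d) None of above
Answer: a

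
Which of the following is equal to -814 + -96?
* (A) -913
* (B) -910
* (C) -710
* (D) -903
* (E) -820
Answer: B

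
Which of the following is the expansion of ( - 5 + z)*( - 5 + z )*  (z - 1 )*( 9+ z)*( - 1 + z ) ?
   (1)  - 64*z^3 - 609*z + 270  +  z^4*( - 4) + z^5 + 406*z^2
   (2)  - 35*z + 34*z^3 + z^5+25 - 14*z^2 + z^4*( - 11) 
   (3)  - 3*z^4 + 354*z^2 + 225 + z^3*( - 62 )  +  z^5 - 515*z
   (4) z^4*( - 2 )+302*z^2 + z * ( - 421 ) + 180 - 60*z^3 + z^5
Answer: 3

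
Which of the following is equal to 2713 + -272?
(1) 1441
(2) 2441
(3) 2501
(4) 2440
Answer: 2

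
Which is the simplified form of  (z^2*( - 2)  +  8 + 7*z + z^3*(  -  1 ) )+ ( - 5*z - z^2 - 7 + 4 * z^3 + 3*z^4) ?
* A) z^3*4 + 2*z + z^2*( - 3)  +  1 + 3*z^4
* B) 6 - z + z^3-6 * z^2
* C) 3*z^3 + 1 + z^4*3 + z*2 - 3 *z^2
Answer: C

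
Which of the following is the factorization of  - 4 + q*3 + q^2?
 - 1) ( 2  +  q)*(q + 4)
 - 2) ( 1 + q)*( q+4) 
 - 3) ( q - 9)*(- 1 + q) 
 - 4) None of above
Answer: 4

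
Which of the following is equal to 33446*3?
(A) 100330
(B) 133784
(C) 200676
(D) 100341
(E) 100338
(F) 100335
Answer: E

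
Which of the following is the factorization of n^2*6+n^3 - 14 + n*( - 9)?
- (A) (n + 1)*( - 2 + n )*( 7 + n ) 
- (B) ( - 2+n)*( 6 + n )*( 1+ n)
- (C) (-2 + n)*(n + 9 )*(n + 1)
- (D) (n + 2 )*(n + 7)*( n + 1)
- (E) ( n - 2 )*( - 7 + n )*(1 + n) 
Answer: A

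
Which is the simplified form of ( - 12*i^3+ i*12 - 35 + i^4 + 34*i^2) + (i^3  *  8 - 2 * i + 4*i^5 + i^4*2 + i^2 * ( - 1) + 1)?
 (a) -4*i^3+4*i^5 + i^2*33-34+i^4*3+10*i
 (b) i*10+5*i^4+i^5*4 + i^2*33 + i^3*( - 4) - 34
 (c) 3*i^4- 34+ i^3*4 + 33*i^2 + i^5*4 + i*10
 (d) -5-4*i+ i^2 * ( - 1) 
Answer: a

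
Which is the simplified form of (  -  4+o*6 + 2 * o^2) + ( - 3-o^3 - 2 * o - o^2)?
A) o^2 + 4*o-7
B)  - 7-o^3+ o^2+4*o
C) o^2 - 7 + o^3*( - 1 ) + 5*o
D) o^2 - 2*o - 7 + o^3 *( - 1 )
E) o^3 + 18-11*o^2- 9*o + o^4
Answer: B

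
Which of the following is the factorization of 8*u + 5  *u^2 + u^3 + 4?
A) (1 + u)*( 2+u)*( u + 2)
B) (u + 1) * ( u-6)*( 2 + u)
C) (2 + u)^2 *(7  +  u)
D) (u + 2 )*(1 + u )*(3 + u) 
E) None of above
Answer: A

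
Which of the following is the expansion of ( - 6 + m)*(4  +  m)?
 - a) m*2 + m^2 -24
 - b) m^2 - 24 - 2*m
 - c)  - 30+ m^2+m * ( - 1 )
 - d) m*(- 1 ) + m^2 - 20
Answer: b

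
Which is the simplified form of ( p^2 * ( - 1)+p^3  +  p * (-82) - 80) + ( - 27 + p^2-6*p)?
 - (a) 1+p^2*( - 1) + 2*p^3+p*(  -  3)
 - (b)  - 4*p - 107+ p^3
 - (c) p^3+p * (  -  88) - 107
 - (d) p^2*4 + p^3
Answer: c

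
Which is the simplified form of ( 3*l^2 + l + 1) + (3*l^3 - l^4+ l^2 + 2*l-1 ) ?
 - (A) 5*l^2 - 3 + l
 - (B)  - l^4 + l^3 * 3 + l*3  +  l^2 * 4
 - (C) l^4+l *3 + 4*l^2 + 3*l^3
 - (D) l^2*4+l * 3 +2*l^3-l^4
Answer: B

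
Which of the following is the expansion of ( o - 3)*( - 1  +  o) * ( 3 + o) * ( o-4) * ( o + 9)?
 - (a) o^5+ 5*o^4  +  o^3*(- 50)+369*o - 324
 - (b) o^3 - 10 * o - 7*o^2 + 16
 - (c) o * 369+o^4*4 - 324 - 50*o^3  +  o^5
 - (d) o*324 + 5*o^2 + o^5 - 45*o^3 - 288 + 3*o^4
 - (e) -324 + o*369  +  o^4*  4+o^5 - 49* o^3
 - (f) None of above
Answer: c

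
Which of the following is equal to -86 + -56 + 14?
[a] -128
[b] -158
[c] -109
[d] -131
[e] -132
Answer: a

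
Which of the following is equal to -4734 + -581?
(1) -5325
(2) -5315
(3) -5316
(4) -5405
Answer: 2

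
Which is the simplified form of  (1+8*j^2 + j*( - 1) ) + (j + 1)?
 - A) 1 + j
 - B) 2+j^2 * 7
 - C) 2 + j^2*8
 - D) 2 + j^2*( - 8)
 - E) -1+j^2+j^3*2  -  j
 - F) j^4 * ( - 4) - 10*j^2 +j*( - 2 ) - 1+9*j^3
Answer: C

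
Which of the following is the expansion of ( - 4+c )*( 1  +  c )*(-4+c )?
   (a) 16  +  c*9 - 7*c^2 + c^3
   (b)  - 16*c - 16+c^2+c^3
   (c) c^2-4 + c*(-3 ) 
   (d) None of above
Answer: d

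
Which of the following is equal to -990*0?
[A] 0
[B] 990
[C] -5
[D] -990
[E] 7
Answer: A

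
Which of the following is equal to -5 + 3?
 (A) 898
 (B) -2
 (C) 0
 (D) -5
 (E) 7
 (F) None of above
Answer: B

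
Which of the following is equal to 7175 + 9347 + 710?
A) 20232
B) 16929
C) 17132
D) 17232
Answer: D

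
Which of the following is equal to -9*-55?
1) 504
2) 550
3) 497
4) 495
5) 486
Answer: 4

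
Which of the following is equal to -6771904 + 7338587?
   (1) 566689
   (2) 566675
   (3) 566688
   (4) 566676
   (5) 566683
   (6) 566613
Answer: 5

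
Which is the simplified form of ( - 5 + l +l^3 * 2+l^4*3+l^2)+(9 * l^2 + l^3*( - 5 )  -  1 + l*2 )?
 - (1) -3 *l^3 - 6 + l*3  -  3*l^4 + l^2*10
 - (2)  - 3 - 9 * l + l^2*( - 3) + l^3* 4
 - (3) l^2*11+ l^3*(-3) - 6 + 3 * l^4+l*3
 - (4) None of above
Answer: 4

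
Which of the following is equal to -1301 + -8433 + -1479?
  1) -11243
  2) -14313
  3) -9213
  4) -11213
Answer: 4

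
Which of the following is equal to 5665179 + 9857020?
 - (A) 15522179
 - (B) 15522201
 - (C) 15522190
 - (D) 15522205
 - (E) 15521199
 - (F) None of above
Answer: F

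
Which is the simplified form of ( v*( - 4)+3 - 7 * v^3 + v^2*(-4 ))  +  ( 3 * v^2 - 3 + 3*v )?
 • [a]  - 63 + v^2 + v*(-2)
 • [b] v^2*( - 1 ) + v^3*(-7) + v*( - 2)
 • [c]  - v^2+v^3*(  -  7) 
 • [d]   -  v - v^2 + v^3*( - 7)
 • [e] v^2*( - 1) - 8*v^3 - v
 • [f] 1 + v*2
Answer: d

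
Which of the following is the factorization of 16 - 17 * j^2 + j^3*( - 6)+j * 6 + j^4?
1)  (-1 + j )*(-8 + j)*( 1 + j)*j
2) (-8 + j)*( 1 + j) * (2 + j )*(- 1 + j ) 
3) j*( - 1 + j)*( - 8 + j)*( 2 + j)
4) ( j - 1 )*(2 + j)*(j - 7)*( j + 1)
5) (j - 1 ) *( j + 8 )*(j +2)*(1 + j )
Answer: 2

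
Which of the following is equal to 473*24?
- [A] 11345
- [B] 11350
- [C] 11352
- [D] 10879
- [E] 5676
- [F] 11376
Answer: C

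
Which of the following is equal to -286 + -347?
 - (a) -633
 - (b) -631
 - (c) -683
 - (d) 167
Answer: a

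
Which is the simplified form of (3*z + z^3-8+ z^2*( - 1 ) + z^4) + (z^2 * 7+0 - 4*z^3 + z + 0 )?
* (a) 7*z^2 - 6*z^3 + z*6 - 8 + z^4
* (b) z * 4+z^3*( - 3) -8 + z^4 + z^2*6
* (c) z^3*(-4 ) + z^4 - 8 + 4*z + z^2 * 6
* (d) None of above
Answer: b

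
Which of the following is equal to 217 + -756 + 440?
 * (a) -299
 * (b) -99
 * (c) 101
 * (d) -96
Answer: b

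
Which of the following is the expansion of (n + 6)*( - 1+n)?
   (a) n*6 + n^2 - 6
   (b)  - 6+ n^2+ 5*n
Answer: b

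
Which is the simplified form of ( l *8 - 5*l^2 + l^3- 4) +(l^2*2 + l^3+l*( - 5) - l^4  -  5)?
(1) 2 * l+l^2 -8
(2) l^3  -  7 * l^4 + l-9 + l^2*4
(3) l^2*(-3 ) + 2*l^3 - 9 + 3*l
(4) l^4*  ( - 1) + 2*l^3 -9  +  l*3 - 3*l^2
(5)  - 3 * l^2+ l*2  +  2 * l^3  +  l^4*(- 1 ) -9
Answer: 4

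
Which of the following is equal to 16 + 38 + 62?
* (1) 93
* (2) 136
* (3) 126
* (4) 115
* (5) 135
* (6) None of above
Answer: 6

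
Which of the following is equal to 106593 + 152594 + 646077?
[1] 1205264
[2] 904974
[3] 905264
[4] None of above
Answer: 3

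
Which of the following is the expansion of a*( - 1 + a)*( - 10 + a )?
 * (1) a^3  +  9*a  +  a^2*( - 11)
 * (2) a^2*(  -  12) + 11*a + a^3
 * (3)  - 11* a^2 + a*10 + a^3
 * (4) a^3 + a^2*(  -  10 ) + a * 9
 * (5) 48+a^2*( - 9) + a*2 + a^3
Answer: 3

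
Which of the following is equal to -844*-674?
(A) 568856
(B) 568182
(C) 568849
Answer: A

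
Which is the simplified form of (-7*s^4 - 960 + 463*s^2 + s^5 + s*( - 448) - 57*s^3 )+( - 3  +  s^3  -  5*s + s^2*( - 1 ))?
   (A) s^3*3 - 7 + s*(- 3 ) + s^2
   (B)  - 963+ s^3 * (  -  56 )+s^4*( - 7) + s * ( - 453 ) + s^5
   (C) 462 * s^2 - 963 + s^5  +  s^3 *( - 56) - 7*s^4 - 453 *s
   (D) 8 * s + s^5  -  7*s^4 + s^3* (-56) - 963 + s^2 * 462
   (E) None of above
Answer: C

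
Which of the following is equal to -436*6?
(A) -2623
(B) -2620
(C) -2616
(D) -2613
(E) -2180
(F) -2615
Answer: C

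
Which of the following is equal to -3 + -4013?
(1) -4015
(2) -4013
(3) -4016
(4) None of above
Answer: 3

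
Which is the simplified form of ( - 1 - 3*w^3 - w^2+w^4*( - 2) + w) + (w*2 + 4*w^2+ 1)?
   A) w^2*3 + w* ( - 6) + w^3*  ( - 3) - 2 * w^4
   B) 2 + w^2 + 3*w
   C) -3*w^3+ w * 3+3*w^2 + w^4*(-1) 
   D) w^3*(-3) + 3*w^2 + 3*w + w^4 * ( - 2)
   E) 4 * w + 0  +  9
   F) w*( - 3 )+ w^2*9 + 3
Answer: D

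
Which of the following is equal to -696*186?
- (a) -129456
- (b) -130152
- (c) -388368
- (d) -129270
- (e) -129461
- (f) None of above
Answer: a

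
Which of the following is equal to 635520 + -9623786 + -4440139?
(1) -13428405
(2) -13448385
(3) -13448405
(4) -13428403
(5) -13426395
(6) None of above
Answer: 1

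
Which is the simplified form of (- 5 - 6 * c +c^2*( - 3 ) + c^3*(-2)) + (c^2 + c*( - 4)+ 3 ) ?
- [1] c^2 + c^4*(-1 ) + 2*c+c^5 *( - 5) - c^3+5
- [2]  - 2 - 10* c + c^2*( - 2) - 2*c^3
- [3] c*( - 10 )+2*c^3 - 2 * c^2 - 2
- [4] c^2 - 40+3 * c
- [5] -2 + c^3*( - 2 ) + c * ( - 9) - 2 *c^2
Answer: 2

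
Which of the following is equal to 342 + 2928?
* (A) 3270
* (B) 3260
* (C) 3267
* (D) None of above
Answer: A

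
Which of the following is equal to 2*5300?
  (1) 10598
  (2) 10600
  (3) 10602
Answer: 2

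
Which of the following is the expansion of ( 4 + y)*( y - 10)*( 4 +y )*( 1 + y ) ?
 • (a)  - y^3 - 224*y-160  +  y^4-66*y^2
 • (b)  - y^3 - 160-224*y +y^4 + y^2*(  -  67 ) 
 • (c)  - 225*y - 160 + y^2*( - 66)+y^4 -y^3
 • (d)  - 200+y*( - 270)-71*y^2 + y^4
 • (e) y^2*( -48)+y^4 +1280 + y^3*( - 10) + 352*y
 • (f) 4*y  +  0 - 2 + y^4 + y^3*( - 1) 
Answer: a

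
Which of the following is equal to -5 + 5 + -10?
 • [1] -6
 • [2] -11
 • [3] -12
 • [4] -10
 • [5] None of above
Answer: 4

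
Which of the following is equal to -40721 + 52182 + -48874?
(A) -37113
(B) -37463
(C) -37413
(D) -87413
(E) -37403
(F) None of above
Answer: C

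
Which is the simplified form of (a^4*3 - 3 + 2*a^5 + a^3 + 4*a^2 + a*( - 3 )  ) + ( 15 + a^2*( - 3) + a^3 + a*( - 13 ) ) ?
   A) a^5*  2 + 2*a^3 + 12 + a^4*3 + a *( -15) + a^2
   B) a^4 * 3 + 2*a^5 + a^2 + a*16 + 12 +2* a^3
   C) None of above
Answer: C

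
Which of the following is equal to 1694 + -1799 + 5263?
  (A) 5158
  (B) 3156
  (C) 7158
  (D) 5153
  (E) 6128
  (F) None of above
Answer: A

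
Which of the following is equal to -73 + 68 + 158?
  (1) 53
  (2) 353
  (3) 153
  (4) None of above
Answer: 3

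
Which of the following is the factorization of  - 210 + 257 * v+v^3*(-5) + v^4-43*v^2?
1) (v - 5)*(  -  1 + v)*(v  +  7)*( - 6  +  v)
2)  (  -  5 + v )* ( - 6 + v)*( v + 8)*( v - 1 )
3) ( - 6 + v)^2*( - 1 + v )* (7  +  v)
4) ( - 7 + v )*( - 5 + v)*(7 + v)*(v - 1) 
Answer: 1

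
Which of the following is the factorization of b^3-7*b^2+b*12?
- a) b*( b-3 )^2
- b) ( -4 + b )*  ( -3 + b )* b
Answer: b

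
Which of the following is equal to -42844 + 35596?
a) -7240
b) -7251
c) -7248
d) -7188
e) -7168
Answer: c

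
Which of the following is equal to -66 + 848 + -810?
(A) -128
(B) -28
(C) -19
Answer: B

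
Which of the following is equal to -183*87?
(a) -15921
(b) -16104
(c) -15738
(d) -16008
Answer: a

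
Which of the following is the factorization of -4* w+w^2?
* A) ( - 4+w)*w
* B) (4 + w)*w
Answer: A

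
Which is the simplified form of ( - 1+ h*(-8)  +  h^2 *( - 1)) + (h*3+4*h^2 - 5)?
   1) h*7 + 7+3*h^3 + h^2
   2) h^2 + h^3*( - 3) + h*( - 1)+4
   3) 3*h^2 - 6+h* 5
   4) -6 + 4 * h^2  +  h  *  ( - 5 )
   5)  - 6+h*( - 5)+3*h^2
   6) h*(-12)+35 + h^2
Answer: 5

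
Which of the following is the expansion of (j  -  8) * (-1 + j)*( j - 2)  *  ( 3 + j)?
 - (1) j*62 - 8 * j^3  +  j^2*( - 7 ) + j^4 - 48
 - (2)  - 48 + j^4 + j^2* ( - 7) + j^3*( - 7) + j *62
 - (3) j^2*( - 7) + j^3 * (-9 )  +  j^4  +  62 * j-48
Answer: 1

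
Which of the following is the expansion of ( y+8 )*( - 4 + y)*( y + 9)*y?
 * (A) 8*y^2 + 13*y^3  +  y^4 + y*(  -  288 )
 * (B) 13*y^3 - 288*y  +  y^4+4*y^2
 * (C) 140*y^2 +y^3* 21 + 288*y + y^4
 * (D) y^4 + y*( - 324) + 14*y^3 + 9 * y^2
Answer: B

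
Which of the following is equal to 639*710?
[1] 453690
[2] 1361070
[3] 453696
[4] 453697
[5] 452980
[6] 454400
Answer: 1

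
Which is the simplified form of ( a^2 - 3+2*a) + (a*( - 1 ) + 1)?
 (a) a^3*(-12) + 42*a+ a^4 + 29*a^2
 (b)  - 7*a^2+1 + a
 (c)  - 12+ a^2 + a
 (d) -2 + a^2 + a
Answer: d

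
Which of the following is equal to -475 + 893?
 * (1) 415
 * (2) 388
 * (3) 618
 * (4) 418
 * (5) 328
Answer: 4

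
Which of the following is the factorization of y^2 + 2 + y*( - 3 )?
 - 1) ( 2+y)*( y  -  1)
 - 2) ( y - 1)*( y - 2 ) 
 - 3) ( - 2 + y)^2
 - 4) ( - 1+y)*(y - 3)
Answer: 2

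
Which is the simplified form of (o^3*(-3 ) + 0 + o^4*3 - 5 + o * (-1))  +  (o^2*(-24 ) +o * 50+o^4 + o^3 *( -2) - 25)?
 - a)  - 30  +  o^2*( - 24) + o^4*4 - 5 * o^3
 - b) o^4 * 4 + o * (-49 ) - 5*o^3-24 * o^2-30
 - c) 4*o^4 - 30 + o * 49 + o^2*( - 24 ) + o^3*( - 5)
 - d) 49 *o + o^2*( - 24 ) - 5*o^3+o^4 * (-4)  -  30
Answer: c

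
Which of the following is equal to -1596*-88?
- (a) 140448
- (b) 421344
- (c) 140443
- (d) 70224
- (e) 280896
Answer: a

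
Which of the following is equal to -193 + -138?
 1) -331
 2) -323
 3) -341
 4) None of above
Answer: 1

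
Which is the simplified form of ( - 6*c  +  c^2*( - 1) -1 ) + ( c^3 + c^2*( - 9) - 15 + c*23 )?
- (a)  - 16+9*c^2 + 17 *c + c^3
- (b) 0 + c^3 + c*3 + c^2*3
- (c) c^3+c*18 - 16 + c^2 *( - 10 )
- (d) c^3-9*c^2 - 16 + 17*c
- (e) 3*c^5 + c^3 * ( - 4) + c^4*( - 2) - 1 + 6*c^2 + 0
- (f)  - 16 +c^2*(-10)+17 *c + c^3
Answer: f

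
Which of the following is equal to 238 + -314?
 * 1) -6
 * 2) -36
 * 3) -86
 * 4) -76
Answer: 4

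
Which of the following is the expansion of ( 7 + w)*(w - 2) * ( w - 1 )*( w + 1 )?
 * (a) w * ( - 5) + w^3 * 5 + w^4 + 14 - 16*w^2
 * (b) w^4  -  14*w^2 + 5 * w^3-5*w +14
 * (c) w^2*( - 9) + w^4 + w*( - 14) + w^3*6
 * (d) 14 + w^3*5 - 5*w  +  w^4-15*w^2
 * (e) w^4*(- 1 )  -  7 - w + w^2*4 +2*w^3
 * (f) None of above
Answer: d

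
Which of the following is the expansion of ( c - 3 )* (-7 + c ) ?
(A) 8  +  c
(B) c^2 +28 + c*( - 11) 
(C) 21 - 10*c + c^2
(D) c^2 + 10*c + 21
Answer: C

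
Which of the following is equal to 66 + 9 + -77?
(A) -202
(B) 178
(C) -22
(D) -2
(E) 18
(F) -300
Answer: D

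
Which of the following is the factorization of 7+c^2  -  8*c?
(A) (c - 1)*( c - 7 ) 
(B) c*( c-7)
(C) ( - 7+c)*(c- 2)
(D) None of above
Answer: A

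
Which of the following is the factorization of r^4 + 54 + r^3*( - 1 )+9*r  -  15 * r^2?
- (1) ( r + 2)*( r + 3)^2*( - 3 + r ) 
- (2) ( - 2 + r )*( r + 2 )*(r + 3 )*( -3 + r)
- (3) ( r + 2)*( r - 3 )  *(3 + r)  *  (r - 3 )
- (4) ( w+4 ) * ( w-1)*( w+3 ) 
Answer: 3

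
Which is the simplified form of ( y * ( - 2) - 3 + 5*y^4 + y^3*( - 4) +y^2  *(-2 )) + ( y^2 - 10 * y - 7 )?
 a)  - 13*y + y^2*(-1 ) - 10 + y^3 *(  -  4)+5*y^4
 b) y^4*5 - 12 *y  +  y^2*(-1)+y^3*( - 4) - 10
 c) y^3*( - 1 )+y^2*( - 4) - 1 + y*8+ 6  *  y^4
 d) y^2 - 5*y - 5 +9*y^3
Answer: b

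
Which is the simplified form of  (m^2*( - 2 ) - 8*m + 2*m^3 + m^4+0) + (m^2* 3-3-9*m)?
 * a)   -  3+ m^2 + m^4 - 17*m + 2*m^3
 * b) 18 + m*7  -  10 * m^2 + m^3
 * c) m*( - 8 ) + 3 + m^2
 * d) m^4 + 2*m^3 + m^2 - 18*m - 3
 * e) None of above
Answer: a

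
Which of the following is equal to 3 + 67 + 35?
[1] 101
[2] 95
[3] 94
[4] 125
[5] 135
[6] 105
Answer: 6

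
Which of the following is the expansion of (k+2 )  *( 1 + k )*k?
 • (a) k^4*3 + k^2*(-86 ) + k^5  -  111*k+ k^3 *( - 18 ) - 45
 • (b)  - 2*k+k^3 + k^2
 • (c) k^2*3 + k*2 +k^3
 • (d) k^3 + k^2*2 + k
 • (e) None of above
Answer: c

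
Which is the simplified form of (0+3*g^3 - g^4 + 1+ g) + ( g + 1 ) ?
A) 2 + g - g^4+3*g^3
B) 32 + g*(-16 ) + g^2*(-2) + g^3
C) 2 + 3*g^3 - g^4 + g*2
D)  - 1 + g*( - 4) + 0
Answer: C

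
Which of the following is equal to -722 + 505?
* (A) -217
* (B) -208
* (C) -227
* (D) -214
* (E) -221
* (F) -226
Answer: A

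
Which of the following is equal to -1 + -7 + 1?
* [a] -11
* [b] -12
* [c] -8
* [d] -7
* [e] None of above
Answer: d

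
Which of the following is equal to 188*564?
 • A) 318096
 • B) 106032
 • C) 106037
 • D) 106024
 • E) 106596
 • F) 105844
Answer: B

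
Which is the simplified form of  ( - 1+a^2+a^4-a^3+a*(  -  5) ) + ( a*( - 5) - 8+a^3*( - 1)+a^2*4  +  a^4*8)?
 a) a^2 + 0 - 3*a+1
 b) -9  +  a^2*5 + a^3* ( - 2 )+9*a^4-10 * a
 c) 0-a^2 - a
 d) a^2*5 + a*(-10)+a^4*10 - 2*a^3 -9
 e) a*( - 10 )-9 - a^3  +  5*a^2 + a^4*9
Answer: b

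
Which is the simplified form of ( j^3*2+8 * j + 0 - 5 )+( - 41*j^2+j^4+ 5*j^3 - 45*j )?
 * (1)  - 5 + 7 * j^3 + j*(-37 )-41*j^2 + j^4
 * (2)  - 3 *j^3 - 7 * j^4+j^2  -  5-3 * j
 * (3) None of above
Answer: 1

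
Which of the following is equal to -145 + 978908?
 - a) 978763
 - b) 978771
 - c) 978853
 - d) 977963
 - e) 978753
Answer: a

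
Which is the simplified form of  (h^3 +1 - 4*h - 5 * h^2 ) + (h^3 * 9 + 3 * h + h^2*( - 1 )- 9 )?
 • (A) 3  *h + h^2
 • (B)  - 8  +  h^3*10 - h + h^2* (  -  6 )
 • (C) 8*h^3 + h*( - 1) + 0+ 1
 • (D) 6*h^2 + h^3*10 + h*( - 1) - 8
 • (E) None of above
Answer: B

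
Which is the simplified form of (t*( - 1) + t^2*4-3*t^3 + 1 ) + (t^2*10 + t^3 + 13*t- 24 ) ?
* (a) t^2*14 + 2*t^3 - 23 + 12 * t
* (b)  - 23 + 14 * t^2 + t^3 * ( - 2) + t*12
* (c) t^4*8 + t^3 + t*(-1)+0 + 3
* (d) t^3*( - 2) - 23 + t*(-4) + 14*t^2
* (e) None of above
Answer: b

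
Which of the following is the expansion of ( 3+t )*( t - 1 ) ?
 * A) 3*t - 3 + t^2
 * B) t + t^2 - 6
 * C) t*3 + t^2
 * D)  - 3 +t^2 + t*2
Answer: D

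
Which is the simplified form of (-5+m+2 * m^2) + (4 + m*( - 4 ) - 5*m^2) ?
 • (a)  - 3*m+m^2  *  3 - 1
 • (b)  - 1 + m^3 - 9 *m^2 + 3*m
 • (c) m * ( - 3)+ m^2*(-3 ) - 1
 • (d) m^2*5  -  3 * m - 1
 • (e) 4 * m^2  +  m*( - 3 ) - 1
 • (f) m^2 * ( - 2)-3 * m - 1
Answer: c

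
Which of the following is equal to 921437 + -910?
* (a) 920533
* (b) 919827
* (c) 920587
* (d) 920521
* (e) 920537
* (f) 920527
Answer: f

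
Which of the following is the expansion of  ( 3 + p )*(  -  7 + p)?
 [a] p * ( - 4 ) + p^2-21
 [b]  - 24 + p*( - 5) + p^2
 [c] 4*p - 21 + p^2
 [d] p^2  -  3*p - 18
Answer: a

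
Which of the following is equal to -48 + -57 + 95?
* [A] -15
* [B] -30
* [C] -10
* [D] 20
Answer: C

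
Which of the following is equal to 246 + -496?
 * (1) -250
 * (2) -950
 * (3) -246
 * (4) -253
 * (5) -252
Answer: 1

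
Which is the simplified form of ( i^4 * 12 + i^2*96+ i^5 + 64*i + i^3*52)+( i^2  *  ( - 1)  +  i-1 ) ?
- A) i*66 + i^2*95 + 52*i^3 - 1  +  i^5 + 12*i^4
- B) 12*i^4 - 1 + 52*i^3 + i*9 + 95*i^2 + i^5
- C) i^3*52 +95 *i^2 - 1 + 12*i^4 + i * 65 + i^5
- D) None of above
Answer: C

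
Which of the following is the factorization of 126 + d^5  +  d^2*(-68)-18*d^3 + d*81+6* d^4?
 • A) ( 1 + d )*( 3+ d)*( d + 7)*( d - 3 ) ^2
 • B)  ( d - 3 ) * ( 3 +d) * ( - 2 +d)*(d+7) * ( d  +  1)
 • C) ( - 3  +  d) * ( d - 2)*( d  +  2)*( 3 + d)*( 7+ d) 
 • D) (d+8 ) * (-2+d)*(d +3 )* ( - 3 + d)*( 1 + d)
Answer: B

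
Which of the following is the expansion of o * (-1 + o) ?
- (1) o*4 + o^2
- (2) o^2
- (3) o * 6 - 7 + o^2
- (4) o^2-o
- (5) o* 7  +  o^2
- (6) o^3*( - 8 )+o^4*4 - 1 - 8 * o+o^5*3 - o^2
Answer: 4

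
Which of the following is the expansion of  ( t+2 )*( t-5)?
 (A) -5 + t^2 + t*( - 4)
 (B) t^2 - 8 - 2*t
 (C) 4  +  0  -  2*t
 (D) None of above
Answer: D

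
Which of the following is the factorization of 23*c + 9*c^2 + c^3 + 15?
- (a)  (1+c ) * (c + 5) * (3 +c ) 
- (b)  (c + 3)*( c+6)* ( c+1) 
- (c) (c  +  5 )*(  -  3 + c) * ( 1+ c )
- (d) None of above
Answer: a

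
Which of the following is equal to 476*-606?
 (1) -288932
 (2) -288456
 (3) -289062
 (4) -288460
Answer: 2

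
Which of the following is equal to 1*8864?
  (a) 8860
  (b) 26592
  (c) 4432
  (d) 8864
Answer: d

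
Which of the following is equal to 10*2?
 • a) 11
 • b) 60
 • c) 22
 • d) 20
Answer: d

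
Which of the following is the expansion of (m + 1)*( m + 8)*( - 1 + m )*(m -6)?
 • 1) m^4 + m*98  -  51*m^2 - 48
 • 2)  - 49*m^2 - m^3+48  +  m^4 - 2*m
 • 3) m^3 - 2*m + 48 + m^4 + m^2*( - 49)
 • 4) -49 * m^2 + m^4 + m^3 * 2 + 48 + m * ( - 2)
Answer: 4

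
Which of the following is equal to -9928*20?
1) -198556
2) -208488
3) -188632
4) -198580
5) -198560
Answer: 5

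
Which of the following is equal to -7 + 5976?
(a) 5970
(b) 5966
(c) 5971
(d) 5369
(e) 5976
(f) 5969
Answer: f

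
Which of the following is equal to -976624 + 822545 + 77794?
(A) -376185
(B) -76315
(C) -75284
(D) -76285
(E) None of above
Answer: D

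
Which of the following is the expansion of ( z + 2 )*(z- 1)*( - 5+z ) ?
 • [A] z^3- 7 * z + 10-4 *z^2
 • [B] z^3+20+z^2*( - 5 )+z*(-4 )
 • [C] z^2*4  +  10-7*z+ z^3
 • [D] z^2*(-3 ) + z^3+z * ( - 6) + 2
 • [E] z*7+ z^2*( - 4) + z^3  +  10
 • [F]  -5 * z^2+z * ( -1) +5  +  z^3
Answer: A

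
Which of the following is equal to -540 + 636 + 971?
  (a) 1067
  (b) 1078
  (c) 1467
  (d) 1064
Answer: a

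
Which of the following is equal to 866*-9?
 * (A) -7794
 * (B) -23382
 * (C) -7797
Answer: A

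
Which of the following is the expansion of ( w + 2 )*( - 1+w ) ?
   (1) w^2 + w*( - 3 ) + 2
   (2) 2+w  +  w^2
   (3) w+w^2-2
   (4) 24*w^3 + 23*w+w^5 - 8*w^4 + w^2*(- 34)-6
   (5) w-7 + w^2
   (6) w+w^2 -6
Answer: 3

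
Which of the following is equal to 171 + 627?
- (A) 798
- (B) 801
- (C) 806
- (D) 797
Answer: A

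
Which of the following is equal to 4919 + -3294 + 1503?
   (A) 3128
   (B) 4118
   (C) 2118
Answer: A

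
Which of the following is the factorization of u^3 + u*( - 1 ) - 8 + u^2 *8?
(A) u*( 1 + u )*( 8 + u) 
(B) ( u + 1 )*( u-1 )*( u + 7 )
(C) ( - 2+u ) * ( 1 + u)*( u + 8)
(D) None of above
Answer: D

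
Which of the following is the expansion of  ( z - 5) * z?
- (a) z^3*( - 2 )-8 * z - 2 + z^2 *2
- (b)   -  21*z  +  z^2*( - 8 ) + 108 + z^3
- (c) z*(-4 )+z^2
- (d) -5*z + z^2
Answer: d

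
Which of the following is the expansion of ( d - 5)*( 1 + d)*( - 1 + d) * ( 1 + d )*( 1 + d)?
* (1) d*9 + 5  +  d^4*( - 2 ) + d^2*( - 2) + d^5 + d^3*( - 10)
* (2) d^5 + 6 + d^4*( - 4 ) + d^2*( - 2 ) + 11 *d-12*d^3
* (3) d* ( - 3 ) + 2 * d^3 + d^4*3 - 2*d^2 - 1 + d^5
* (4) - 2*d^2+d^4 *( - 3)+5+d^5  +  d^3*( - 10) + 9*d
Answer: 4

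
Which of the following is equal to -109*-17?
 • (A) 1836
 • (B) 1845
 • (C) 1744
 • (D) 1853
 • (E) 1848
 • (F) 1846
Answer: D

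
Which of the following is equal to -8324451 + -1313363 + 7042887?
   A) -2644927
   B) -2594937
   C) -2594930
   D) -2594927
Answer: D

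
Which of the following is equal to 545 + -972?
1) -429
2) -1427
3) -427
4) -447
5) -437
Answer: 3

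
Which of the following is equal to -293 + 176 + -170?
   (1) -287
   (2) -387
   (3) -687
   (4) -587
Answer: 1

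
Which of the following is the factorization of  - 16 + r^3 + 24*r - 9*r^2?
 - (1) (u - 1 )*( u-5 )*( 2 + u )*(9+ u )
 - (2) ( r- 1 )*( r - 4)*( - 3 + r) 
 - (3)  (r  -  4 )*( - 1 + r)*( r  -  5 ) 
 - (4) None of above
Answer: 4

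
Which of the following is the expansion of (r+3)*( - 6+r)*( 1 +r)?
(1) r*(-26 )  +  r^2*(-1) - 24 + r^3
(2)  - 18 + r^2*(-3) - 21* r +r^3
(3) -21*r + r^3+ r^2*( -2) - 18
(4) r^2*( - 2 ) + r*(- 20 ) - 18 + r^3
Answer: 3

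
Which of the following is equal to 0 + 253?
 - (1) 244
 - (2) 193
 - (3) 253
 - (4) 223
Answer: 3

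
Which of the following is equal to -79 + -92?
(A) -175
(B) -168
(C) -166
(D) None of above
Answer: D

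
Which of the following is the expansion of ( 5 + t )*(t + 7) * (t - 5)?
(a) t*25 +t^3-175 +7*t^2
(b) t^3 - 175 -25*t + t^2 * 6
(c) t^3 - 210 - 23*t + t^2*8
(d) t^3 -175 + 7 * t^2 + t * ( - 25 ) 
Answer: d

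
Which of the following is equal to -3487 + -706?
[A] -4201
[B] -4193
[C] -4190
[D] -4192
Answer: B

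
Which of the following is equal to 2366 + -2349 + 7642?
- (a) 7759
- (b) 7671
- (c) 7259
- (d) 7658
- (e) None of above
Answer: e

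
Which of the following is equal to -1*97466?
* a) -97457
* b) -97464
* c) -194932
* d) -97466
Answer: d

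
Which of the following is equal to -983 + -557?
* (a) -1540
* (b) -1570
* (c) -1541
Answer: a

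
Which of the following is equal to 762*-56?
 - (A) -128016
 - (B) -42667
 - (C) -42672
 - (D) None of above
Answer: C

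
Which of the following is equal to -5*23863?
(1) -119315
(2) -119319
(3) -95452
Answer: 1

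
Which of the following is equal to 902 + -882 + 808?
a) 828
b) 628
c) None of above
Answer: a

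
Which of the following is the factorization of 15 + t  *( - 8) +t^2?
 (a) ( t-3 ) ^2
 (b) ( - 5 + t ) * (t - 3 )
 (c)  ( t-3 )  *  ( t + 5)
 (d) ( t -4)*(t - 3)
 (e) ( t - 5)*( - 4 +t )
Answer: b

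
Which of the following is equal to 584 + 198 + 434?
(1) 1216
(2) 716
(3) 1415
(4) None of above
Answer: 1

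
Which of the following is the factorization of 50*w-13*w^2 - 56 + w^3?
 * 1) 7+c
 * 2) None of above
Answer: 2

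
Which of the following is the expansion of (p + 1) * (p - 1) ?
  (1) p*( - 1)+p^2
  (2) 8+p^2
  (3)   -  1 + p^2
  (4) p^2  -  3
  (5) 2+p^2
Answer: 3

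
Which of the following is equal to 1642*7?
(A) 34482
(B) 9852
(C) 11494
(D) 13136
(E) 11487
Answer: C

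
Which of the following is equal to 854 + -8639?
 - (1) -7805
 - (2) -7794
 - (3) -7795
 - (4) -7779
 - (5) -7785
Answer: 5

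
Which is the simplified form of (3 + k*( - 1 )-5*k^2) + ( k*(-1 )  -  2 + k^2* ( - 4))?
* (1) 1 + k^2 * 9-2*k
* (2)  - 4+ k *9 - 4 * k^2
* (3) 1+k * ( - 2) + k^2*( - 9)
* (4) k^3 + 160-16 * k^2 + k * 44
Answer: 3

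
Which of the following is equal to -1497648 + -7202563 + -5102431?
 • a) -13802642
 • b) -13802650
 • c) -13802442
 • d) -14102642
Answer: a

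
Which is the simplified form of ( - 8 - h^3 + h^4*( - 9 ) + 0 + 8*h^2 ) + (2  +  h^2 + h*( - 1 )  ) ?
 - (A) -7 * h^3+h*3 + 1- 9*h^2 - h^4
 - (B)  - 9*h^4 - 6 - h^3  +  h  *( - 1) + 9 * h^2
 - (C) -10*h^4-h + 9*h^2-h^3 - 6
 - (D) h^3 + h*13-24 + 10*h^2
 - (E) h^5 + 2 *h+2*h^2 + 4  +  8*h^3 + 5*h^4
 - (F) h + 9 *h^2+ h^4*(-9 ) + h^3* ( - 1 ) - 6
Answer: B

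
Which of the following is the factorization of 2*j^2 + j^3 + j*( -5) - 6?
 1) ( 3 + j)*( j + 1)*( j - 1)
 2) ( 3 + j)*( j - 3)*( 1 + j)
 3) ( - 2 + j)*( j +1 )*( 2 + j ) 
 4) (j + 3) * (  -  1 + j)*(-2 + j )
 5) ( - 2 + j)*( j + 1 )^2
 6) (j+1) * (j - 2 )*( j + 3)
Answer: 6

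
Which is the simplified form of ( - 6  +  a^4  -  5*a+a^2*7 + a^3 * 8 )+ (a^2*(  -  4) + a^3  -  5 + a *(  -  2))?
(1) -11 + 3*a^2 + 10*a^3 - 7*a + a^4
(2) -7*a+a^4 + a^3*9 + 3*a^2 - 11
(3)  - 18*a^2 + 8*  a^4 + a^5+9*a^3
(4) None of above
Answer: 2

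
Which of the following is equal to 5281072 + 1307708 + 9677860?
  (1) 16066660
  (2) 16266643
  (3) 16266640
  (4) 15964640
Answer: 3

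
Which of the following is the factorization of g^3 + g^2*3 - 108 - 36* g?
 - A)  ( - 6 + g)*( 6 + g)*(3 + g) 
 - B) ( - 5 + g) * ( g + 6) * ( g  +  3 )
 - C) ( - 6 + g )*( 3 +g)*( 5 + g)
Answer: A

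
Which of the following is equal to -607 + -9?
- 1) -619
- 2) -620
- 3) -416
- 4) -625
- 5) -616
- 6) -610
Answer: 5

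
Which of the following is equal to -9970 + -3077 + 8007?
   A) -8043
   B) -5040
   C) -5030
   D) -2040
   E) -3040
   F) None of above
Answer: B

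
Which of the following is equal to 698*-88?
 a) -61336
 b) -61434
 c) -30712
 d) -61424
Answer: d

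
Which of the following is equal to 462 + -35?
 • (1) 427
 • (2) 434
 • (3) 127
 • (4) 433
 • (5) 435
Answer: 1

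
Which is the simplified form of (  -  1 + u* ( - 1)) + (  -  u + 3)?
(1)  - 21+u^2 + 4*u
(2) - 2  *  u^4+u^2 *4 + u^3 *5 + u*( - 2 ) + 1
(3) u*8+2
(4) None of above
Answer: 4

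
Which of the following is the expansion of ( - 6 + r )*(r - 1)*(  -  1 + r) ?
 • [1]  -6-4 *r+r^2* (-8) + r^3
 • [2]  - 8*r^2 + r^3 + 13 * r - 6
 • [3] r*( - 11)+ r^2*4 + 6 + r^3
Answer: 2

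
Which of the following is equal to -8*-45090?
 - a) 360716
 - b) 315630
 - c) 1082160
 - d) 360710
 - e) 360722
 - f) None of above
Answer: f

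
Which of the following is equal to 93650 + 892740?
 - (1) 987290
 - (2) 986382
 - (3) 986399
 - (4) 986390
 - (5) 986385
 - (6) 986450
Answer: 4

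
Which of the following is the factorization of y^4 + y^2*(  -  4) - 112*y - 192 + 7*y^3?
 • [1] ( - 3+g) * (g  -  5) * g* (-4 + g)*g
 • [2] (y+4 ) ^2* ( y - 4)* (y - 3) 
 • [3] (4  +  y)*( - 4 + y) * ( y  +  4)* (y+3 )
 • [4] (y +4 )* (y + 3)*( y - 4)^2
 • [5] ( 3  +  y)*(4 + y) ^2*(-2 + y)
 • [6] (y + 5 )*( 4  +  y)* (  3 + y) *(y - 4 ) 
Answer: 3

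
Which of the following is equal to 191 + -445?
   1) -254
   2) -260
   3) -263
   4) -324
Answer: 1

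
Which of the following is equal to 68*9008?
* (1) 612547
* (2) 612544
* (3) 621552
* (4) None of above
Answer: 2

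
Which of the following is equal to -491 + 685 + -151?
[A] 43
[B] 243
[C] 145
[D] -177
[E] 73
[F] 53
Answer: A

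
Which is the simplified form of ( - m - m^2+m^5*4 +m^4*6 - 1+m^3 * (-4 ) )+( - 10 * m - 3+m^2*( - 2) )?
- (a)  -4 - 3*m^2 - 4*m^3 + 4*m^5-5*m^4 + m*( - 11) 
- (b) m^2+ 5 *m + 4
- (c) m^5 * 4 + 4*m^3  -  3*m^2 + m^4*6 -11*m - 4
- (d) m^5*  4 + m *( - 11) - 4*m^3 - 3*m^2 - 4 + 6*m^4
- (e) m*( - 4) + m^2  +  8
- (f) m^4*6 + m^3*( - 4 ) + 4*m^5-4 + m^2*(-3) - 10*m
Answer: d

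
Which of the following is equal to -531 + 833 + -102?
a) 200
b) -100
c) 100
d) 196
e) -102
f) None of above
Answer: a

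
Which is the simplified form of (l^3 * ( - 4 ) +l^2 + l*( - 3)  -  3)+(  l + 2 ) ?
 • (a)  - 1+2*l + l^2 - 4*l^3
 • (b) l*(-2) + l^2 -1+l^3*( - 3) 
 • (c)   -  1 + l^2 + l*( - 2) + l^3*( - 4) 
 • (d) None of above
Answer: c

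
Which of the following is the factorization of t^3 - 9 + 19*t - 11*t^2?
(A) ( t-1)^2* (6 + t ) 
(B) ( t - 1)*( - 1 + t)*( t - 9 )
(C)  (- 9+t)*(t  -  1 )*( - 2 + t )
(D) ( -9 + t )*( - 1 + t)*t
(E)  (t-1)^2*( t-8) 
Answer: B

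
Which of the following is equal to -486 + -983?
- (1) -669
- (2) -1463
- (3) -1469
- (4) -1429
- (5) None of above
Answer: 3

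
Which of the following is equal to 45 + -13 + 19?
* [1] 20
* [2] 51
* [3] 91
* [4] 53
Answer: 2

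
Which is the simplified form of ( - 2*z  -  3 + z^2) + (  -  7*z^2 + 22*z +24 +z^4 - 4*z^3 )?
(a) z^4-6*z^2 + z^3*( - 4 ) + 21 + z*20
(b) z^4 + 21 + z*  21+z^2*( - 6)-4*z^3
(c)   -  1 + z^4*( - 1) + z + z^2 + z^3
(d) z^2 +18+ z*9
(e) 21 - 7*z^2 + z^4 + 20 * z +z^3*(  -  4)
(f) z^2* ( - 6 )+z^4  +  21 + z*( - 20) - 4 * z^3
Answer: a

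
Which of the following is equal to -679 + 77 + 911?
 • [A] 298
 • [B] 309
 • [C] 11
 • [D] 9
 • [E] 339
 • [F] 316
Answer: B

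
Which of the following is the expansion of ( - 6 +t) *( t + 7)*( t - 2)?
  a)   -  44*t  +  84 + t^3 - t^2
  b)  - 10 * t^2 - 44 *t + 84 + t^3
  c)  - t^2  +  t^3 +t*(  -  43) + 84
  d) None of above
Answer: a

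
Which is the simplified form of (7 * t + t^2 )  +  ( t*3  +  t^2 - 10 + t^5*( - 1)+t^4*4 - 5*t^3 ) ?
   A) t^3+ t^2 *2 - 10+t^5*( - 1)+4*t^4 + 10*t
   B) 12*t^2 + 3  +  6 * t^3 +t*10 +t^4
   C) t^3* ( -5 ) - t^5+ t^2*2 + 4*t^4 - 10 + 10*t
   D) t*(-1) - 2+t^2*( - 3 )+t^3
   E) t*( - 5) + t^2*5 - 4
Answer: C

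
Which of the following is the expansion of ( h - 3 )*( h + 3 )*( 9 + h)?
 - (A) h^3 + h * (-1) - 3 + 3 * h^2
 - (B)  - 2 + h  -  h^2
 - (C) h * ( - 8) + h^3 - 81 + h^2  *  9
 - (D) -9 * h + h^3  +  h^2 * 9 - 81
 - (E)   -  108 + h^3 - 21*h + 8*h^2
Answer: D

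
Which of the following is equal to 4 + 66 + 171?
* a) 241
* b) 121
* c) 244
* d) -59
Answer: a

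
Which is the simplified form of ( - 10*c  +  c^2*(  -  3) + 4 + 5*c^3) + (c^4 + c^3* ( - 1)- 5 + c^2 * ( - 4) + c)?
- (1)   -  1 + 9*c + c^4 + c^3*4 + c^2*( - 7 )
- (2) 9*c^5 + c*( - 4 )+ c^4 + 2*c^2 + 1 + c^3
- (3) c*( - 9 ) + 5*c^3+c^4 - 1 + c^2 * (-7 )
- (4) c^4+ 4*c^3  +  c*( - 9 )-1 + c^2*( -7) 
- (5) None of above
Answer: 4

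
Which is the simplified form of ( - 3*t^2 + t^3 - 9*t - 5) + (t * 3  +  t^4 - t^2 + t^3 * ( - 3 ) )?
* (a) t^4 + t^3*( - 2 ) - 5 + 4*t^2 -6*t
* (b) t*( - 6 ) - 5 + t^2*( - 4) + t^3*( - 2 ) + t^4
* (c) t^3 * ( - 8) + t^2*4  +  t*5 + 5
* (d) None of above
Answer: b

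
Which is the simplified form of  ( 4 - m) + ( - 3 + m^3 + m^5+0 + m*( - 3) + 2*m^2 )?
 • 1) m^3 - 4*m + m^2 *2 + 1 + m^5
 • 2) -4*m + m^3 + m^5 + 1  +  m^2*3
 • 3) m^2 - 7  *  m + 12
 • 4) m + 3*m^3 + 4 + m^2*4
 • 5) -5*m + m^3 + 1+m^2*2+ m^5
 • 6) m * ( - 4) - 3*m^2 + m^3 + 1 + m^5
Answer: 1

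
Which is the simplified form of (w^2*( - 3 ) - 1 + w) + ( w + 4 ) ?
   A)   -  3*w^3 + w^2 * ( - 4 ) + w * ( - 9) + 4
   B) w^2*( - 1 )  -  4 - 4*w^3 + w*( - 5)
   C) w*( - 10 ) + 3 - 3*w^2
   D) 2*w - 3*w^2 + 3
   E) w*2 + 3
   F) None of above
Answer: D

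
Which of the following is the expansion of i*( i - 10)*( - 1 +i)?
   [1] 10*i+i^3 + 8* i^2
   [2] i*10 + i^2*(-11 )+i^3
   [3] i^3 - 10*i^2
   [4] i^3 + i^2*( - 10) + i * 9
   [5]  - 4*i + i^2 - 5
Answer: 2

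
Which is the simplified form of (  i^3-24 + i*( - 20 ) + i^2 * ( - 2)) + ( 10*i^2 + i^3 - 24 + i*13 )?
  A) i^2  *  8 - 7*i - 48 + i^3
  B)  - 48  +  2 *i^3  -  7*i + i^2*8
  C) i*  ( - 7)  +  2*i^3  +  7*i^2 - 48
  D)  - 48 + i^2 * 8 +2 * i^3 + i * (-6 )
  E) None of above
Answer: B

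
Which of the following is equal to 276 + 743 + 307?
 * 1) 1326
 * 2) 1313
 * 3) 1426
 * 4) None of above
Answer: 1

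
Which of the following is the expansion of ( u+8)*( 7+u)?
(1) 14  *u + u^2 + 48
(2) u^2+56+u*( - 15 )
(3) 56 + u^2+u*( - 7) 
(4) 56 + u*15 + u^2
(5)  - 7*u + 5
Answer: 4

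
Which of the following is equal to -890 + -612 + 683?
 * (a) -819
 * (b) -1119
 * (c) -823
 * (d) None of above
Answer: a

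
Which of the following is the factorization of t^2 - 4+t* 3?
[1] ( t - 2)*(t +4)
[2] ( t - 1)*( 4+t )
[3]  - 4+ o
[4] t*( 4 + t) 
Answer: 2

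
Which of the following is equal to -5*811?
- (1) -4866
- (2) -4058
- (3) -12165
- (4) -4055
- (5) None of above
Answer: 4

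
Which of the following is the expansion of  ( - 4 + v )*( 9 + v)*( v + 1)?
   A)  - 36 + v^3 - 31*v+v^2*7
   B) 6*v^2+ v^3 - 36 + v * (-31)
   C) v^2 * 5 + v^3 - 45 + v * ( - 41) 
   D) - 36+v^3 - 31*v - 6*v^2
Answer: B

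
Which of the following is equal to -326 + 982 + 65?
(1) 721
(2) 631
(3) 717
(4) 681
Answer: 1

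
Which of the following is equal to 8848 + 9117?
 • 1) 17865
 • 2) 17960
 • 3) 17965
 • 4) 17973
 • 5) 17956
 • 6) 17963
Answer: 3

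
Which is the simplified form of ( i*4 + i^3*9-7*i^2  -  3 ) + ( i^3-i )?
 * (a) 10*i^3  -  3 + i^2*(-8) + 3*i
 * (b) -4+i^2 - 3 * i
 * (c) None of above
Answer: c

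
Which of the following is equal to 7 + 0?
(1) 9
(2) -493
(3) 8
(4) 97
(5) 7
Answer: 5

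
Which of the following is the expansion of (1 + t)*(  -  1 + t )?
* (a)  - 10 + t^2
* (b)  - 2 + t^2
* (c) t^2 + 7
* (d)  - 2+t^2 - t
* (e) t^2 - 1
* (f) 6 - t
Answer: e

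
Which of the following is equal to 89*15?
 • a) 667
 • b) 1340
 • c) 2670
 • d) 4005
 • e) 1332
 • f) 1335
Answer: f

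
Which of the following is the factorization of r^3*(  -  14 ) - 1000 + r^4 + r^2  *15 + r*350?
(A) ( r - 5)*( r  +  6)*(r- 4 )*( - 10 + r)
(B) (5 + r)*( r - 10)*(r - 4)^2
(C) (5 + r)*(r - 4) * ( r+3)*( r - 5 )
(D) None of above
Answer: D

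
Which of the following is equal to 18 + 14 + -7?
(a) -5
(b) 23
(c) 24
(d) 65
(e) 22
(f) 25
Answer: f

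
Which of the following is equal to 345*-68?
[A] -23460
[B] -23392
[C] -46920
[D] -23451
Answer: A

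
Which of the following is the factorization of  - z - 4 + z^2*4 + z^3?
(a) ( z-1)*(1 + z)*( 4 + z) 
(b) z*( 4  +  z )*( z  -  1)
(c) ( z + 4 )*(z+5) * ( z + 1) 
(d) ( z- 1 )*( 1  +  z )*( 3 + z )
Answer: a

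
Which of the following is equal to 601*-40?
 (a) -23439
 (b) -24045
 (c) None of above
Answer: c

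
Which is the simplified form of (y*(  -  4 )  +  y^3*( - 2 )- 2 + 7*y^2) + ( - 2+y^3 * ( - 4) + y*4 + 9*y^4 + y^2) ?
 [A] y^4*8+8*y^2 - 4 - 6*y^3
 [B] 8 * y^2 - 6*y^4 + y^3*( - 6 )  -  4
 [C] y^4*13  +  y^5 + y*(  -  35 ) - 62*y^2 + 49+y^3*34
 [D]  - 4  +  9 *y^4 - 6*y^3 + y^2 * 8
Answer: D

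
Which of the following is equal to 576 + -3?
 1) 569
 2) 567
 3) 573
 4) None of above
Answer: 3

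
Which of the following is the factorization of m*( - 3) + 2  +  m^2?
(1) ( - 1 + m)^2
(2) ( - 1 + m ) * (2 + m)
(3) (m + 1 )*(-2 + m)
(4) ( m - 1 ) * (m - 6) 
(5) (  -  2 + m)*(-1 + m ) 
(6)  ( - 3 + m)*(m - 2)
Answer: 5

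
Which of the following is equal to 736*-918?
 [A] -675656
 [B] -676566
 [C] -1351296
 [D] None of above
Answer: D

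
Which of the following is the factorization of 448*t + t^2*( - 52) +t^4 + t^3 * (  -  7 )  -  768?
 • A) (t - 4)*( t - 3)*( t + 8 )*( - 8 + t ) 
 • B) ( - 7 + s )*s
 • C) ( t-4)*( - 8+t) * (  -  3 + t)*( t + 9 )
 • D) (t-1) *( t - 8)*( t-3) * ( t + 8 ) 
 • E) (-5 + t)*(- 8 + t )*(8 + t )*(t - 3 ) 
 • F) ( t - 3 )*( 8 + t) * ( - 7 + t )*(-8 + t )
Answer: A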